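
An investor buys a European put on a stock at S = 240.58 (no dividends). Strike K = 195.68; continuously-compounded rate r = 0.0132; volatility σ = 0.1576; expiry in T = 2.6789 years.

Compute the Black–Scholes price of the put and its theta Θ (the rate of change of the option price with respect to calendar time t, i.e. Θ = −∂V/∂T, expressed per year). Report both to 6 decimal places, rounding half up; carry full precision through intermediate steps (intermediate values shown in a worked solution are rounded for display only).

price = 5.122556
Θ = -2.093703

σ√T = 0.1576·√2.6789 = 0.257949
d₁ = (ln(S/K) + (r+σ²/2)T) / (σ√T) = (ln(240.58/195.68) + (0.0132+0.1576²/2)·2.6789) / 0.257949 = (0.206572 + 0.068630) / 0.257949 = 1.066885
d₂ = d₁ − σ√T = 1.066885 − 0.257949 = 0.808936
e^{−rT} = e^{−0.0132·2.6789} = 0.965256
N(−d₁) = 0.143012,  N(−d₂) = 0.209276
Put price V = K·e^{−rT}·N(−d₂) − S·N(−d₁) = 39.528332 − 34.405776 = 5.122556
φ(d₁) = (1/√(2π))·e^{−d₁²/2} = 0.225810
Θ = −S·φ(d₁)·σ/(2√T) + r·K·e^{−rT}·N(−d₂) = −2.615477 + 0.521774 = -2.093703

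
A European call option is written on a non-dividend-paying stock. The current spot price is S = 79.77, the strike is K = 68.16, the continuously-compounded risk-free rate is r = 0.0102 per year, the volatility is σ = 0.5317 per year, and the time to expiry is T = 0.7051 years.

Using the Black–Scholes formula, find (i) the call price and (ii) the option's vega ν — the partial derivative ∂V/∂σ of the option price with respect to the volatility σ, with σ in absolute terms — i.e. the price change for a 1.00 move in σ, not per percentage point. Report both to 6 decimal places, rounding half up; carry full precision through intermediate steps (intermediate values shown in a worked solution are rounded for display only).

price = 19.928832
ν = 22.431862

σ√T = 0.5317·√0.7051 = 0.446470
d₁ = (ln(S/K) + (r+σ²/2)T) / (σ√T) = (ln(79.77/68.16) + (0.0102+0.5317²/2)·0.7051) / 0.446470 = (0.157290 + 0.106860) / 0.446470 = 0.591640
d₂ = d₁ − σ√T = 0.591640 − 0.446470 = 0.145170
e^{−rT} = e^{−0.0102·0.7051} = 0.992834
N(d₁) = 0.722954,  N(d₂) = 0.557712
Call price V = S·N(d₁) − K·e^{−rT}·N(d₂) = 57.670047 − 37.741214 = 19.928832
φ(d₁) = (1/√(2π))·e^{−d₁²/2} = 0.334889
ν = S·φ(d₁)·√T = 22.431862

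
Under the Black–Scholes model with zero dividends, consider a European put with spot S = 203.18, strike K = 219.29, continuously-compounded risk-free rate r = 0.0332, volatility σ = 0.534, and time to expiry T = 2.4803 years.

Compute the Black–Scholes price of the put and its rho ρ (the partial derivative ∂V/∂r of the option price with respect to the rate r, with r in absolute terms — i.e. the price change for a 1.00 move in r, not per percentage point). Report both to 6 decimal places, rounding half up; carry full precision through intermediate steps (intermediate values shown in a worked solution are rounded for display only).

price = 65.401941
ρ = -330.757034

σ√T = 0.534·√2.4803 = 0.840995
d₁ = (ln(S/K) + (r+σ²/2)T) / (σ√T) = (ln(203.18/219.29) + (0.0332+0.534²/2)·2.4803) / 0.840995 = (-0.076303 + 0.435982) / 0.840995 = 0.427683
d₂ = d₁ − σ√T = 0.427683 − 0.840995 = -0.413312
e^{−rT} = e^{−0.0332·2.4803} = 0.920953
N(−d₁) = 0.334441,  N(−d₂) = 0.660311
Put price V = K·e^{−rT}·N(−d₂) − S·N(−d₁) = 133.353640 − 67.951699 = 65.401941
ρ = −K·T·e^{−rT}·N(−d₂) = -330.757034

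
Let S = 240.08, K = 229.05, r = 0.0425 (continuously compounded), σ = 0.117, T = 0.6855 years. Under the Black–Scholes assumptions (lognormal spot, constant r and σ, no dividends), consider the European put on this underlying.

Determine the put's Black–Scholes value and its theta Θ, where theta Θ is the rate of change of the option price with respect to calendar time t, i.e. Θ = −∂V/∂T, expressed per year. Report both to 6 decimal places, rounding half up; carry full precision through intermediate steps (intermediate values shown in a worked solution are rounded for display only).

σ√T = 0.117·√0.6855 = 0.096870
d₁ = (ln(S/K) + (r+σ²/2)T) / (σ√T) = (ln(240.08/229.05) + (0.0425+0.117²/2)·0.6855) / 0.096870 = (0.047032 + 0.033826) / 0.096870 = 0.834701
d₂ = d₁ − σ√T = 0.834701 − 0.096870 = 0.737831
e^{−rT} = e^{−0.0425·0.6855} = 0.971287
N(−d₁) = 0.201943,  N(−d₂) = 0.230309
Put price V = K·e^{−rT}·N(−d₂) − S·N(−d₁) = 51.237490 − 48.482488 = 2.755002
φ(d₁) = (1/√(2π))·e^{−d₁²/2} = 0.281591
Θ = −S·φ(d₁)·σ/(2√T) + r·K·e^{−rT}·N(−d₂) = −4.776680 + 2.177593 = -2.599086

price = 2.755002
Θ = -2.599086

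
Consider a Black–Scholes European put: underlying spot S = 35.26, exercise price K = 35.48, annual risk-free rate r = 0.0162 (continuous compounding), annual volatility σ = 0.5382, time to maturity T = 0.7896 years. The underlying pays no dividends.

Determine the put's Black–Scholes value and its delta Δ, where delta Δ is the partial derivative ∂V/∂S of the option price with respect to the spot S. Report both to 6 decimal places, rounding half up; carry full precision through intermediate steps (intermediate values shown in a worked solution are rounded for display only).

σ√T = 0.5382·√0.7896 = 0.478242
d₁ = (ln(S/K) + (r+σ²/2)T) / (σ√T) = (ln(35.26/35.48) + (0.0162+0.5382²/2)·0.7896) / 0.478242 = (-0.006220 + 0.127149) / 0.478242 = 0.252862
d₂ = d₁ − σ√T = 0.252862 − 0.478242 = -0.225380
e^{−rT} = e^{−0.0162·0.7896} = 0.987290
N(−d₁) = 0.400188,  N(−d₂) = 0.589158
Put price V = K·e^{−rT}·N(−d₂) − S·N(−d₁) = 20.637645 − 14.110611 = 6.527034
Δ = −N(−d₁) = -0.400188

price = 6.527034
Δ = -0.400188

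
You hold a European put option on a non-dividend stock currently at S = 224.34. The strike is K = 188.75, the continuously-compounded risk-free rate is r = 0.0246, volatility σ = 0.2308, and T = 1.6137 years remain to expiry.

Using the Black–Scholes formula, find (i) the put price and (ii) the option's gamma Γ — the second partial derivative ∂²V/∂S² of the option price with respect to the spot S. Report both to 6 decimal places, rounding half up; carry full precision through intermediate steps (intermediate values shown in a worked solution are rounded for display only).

σ√T = 0.2308·√1.6137 = 0.293189
d₁ = (ln(S/K) + (r+σ²/2)T) / (σ√T) = (ln(224.34/188.75) + (0.0246+0.2308²/2)·1.6137) / 0.293189 = (0.172739 + 0.082677) / 0.293189 = 0.871167
d₂ = d₁ − σ√T = 0.871167 − 0.293189 = 0.577978
e^{−rT} = e^{−0.0246·1.6137} = 0.961081
N(−d₁) = 0.191832,  N(−d₂) = 0.281640
Put price V = K·e^{−rT}·N(−d₂) − S·N(−d₁) = 51.090523 − 43.035500 = 8.055023
φ(d₁) = (1/√(2π))·e^{−d₁²/2} = 0.272967
Γ = φ(d₁) / (S·σ·√T) = 0.004150

price = 8.055023
Γ = 0.004150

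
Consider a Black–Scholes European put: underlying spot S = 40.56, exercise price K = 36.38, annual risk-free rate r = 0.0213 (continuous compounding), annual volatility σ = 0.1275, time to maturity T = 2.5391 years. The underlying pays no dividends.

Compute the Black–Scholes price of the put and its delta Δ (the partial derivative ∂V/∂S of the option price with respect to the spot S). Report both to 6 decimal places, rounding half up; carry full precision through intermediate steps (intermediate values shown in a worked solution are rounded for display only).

price = 0.907847
Δ = -0.183229

σ√T = 0.1275·√2.5391 = 0.203166
d₁ = (ln(S/K) + (r+σ²/2)T) / (σ√T) = (ln(40.56/36.38) + (0.0213+0.1275²/2)·2.5391) / 0.203166 = (0.108763 + 0.074721) / 0.203166 = 0.903126
d₂ = d₁ − σ√T = 0.903126 − 0.203166 = 0.699961
e^{−rT} = e^{−0.0213·2.5391} = 0.947354
N(−d₁) = 0.183229,  N(−d₂) = 0.241976
Put price V = K·e^{−rT}·N(−d₂) − S·N(−d₁) = 8.339634 − 7.431787 = 0.907847
Δ = −N(−d₁) = -0.183229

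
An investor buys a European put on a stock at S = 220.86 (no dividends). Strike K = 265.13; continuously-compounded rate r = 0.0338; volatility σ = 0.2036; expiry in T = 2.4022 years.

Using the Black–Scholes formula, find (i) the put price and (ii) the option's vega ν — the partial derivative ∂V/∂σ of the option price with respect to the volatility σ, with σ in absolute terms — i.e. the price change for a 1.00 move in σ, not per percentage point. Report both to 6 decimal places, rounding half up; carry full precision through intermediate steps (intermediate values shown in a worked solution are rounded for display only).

price = 42.446953
ν = 134.741470

σ√T = 0.2036·√2.4022 = 0.315560
d₁ = (ln(S/K) + (r+σ²/2)T) / (σ√T) = (ln(220.86/265.13) + (0.0338+0.2036²/2)·2.4022) / 0.315560 = (-0.182691 + 0.130984) / 0.315560 = -0.163860
d₂ = d₁ − σ√T = -0.163860 − 0.315560 = -0.479420
e^{−rT} = e^{−0.0338·2.4022} = 0.922014
N(−d₁) = 0.565079,  N(−d₂) = 0.684180
Put price V = K·e^{−rT}·N(−d₂) − S·N(−d₁) = 167.250382 − 124.803429 = 42.446953
φ(d₁) = (1/√(2π))·e^{−d₁²/2} = 0.393622
ν = S·φ(d₁)·√T = 134.741470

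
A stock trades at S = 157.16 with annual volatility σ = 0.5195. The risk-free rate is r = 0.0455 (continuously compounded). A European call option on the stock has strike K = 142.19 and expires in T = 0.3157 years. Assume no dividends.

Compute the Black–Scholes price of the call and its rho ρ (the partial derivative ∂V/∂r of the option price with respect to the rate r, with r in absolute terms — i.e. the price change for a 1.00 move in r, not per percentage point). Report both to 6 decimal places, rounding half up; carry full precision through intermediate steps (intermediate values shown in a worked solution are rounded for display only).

σ√T = 0.5195·√0.3157 = 0.291892
d₁ = (ln(S/K) + (r+σ²/2)T) / (σ√T) = (ln(157.16/142.19) + (0.0455+0.5195²/2)·0.3157) / 0.291892 = (0.100100 + 0.056965) / 0.291892 = 0.538093
d₂ = d₁ − σ√T = 0.538093 − 0.291892 = 0.246200
e^{−rT} = e^{−0.0455·0.3157} = 0.985738
N(d₁) = 0.704743,  N(d₂) = 0.597236
Call price V = S·N(d₁) − K·e^{−rT}·N(d₂) = 110.757477 − 83.709919 = 27.047558
ρ = K·T·e^{−rT}·N(d₂) = 26.427222

price = 27.047558
ρ = 26.427222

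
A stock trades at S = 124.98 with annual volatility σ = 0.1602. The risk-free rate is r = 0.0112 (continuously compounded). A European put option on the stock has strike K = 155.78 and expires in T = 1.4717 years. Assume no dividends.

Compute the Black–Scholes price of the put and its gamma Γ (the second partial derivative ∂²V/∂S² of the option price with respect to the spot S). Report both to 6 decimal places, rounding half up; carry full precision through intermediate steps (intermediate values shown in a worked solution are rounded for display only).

price = 30.287684
Γ = 0.010445

σ√T = 0.1602·√1.4717 = 0.194344
d₁ = (ln(S/K) + (r+σ²/2)T) / (σ√T) = (ln(124.98/155.78) + (0.0112+0.1602²/2)·1.4717) / 0.194344 = (-0.220291 + 0.035368) / 0.194344 = -0.951522
d₂ = d₁ − σ√T = -0.951522 − 0.194344 = -1.145867
e^{−rT} = e^{−0.0112·1.4717} = 0.983652
N(−d₁) = 0.829330,  N(−d₂) = 0.874075
Put price V = K·e^{−rT}·N(−d₂) − S·N(−d₁) = 133.937394 − 103.649711 = 30.287684
φ(d₁) = (1/√(2π))·e^{−d₁²/2} = 0.253692
Γ = φ(d₁) / (S·σ·√T) = 0.010445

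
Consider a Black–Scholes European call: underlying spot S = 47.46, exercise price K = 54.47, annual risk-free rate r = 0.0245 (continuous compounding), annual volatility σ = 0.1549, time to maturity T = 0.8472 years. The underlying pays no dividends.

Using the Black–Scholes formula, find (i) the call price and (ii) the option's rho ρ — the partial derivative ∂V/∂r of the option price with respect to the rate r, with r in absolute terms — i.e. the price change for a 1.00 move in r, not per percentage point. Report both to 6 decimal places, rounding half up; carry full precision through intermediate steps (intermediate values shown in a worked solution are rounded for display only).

price = 0.830181
ρ = 8.416482

σ√T = 0.1549·√0.8472 = 0.142575
d₁ = (ln(S/K) + (r+σ²/2)T) / (σ√T) = (ln(47.46/54.47) + (0.0245+0.1549²/2)·0.8472) / 0.142575 = (-0.137763 + 0.030920) / 0.142575 = -0.749376
d₂ = d₁ − σ√T = -0.749376 − 0.142575 = -0.891952
e^{−rT} = e^{−0.0245·0.8472} = 0.979458
N(d₁) = 0.226815,  N(d₂) = 0.186209
Call price V = S·N(d₁) − K·e^{−rT}·N(d₂) = 10.764650 − 9.934469 = 0.830181
ρ = K·T·e^{−rT}·N(d₂) = 8.416482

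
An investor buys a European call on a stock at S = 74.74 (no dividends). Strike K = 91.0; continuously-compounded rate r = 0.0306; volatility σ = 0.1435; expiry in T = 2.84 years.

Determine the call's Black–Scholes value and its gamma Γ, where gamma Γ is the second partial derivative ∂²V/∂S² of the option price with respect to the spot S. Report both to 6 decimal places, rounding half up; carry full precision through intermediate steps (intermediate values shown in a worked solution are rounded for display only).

price = 4.036778
Γ = 0.020877

σ√T = 0.1435·√2.84 = 0.241830
d₁ = (ln(S/K) + (r+σ²/2)T) / (σ√T) = (ln(74.74/91.0) + (0.0306+0.1435²/2)·2.84) / 0.241830 = (-0.196844 + 0.116145) / 0.241830 = -0.333701
d₂ = d₁ − σ√T = -0.333701 − 0.241830 = -0.575532
e^{−rT} = e^{−0.0306·2.84} = 0.916765
N(d₁) = 0.369303,  N(d₂) = 0.282466
Call price V = S·N(d₁) − K·e^{−rT}·N(d₂) = 27.601675 − 23.564897 = 4.036778
φ(d₁) = (1/√(2π))·e^{−d₁²/2} = 0.377337
Γ = φ(d₁) / (S·σ·√T) = 0.020877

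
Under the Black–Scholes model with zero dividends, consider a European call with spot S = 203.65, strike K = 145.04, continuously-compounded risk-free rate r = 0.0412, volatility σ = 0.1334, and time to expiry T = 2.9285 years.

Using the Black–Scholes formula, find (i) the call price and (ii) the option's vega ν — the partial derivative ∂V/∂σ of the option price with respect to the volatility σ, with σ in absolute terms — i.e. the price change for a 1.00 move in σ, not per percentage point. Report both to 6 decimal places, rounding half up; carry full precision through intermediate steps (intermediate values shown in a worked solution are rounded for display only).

price = 75.394703
ν = 14.405346

σ√T = 0.1334·√2.9285 = 0.228286
d₁ = (ln(S/K) + (r+σ²/2)T) / (σ√T) = (ln(203.65/145.04) + (0.0412+0.1334²/2)·2.9285) / 0.228286 = (0.339393 + 0.146711) / 0.228286 = 2.129371
d₂ = d₁ − σ√T = 2.129371 − 0.228286 = 1.901085
e^{−rT} = e^{−0.0412·2.9285} = 0.886340
N(d₁) = 0.983388,  N(d₂) = 0.971355
Call price V = S·N(d₁) − K·e^{−rT}·N(d₂) = 200.267008 − 124.872305 = 75.394703
φ(d₁) = (1/√(2π))·e^{−d₁²/2} = 0.041335
ν = S·φ(d₁)·√T = 14.405346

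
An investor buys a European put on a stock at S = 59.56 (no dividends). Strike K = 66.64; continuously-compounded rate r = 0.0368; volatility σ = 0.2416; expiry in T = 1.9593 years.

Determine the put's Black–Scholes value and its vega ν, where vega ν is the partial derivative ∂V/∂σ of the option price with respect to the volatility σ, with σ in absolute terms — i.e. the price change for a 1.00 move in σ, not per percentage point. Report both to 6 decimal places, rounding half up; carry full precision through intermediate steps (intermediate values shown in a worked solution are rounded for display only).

price = 9.440668
ν = 33.217642

σ√T = 0.2416·√1.9593 = 0.338180
d₁ = (ln(S/K) + (r+σ²/2)T) / (σ√T) = (ln(59.56/66.64) + (0.0368+0.2416²/2)·1.9593) / 0.338180 = (-0.112321 + 0.129285) / 0.338180 = 0.050163
d₂ = d₁ − σ√T = 0.050163 − 0.338180 = -0.288016
e^{−rT} = e^{−0.0368·1.9593} = 0.930436
N(−d₁) = 0.479996,  N(−d₂) = 0.613333
Put price V = K·e^{−rT}·N(−d₂) − S·N(−d₁) = 38.029240 − 28.588572 = 9.440668
φ(d₁) = (1/√(2π))·e^{−d₁²/2} = 0.398441
ν = S·φ(d₁)·√T = 33.217642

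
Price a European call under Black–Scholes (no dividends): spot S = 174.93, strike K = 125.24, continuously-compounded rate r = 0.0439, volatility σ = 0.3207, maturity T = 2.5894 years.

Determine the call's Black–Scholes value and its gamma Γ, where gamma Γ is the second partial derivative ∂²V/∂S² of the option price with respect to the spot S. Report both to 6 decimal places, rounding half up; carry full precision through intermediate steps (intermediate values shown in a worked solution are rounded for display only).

σ√T = 0.3207·√2.5894 = 0.516058
d₁ = (ln(S/K) + (r+σ²/2)T) / (σ√T) = (ln(174.93/125.24) + (0.0439+0.3207²/2)·2.5894) / 0.516058 = (0.334154 + 0.246833) / 0.516058 = 1.125816
d₂ = d₁ − σ√T = 1.125816 − 0.516058 = 0.609758
e^{−rT} = e^{−0.0439·2.5894} = 0.892548
N(d₁) = 0.869878,  N(d₂) = 0.728989
Call price V = S·N(d₁) − K·e^{−rT}·N(d₂) = 152.167826 − 81.488402 = 70.679424
φ(d₁) = (1/√(2π))·e^{−d₁²/2} = 0.211682
Γ = φ(d₁) / (S·σ·√T) = 0.002345

price = 70.679424
Γ = 0.002345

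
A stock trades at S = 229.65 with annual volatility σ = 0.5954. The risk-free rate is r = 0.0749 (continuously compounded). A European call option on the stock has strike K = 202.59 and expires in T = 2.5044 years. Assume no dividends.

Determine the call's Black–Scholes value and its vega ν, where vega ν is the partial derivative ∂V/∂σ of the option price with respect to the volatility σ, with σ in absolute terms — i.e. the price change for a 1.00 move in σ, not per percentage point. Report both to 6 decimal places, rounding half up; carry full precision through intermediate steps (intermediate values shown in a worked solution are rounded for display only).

price = 106.525582
ν = 105.007593

σ√T = 0.5954·√2.5044 = 0.942238
d₁ = (ln(S/K) + (r+σ²/2)T) / (σ√T) = (ln(229.65/202.59) + (0.0749+0.5954²/2)·2.5044) / 0.942238 = (0.125372 + 0.631486) / 0.942238 = 0.803256
d₂ = d₁ − σ√T = 0.803256 − 0.942238 = -0.138983
e^{−rT} = e^{−0.0749·2.5044} = 0.828963
N(d₁) = 0.789087,  N(d₂) = 0.444732
Call price V = S·N(d₁) − K·e^{−rT}·N(d₂) = 181.213715 − 74.688133 = 106.525582
φ(d₁) = (1/√(2π))·e^{−d₁²/2} = 0.288936
ν = S·φ(d₁)·√T = 105.007593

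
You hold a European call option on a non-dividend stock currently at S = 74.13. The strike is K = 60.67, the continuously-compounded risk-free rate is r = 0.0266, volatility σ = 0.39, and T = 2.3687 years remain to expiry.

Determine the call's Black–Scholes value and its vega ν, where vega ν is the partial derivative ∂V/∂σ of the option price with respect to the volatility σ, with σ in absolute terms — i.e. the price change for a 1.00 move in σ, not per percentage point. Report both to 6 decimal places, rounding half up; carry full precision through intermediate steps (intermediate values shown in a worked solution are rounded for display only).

σ√T = 0.39·√2.3687 = 0.600233
d₁ = (ln(S/K) + (r+σ²/2)T) / (σ√T) = (ln(74.13/60.67) + (0.0266+0.39²/2)·2.3687) / 0.600233 = (0.200371 + 0.243147) / 0.600233 = 0.738910
d₂ = d₁ − σ√T = 0.738910 − 0.600233 = 0.138677
e^{−rT} = e^{−0.0266·2.3687} = 0.938937
N(d₁) = 0.770019,  N(d₂) = 0.555147
Call price V = S·N(d₁) − K·e^{−rT}·N(d₂) = 57.081525 − 31.624131 = 25.457394
φ(d₁) = (1/√(2π))·e^{−d₁²/2} = 0.303634
ν = S·φ(d₁)·√T = 34.641705

price = 25.457394
ν = 34.641705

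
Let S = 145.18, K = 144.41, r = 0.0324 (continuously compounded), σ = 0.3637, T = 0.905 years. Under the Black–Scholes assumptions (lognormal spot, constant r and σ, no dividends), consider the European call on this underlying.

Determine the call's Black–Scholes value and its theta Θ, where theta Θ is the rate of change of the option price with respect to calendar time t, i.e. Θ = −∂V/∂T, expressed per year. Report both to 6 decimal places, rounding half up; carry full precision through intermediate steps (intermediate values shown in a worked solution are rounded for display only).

σ√T = 0.3637·√0.905 = 0.345993
d₁ = (ln(S/K) + (r+σ²/2)T) / (σ√T) = (ln(145.18/144.41) + (0.0324+0.3637²/2)·0.905) / 0.345993 = (0.005318 + 0.089178) / 0.345993 = 0.273114
d₂ = d₁ − σ√T = 0.273114 − 0.345993 = -0.072879
e^{−rT} = e^{−0.0324·0.905} = 0.971104
N(d₁) = 0.607617,  N(d₂) = 0.470951
Call price V = S·N(d₁) − K·e^{−rT}·N(d₂) = 88.213856 − 66.044803 = 22.169053
φ(d₁) = (1/√(2π))·e^{−d₁²/2} = 0.384338
Θ = −S·φ(d₁)·σ/(2√T) − r·K·e^{−rT}·N(d₂) = −10.666173 − 2.139852 = -12.806024

price = 22.169053
Θ = -12.806024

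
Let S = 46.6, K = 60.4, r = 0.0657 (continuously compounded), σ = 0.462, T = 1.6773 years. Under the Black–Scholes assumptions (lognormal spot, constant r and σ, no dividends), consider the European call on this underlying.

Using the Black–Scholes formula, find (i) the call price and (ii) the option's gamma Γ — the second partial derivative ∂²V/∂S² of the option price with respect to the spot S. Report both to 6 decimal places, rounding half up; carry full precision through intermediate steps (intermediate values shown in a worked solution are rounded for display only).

σ√T = 0.462·√1.6773 = 0.598339
d₁ = (ln(S/K) + (r+σ²/2)T) / (σ√T) = (ln(46.6/60.4) + (0.0657+0.462²/2)·1.6773) / 0.598339 = (-0.259389 + 0.289203) / 0.598339 = 0.049829
d₂ = d₁ − σ√T = 0.049829 − 0.598339 = -0.548510
e^{−rT} = e^{−0.0657·1.6773} = 0.895656
N(d₁) = 0.519871,  N(d₂) = 0.291671
Call price V = S·N(d₁) − K·e^{−rT}·N(d₂) = 24.225980 − 15.778711 = 8.447269
φ(d₁) = (1/√(2π))·e^{−d₁²/2} = 0.398447
Γ = φ(d₁) / (S·σ·√T) = 0.014290

price = 8.447269
Γ = 0.014290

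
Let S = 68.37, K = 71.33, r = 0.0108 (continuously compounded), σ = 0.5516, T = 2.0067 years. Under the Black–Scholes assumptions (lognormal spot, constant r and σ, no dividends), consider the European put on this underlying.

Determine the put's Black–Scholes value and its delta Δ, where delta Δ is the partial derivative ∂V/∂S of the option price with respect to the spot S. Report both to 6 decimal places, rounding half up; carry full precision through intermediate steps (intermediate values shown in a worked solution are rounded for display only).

price = 21.722655
Δ = -0.357859

σ√T = 0.5516·√2.0067 = 0.781386
d₁ = (ln(S/K) + (r+σ²/2)T) / (σ√T) = (ln(68.37/71.33) + (0.0108+0.5516²/2)·2.0067) / 0.781386 = (-0.042383 + 0.326954) / 0.781386 = 0.364188
d₂ = d₁ − σ√T = 0.364188 − 0.781386 = -0.417198
e^{−rT} = e^{−0.0108·2.0067} = 0.978561
N(−d₁) = 0.357859,  N(−d₂) = 0.661733
Put price V = K·e^{−rT}·N(−d₂) − S·N(−d₁) = 46.189461 − 24.466806 = 21.722655
Δ = −N(−d₁) = -0.357859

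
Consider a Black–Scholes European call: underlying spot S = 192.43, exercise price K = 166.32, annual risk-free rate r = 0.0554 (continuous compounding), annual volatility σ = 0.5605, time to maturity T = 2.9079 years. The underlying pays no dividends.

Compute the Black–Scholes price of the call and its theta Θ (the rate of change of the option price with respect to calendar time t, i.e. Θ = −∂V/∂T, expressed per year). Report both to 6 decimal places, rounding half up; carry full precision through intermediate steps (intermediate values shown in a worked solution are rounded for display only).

price = 89.639984
Θ = -12.601713

σ√T = 0.5605·√2.9079 = 0.955796
d₁ = (ln(S/K) + (r+σ²/2)T) / (σ√T) = (ln(192.43/166.32) + (0.0554+0.5605²/2)·2.9079) / 0.955796 = (0.145819 + 0.617871) / 0.955796 = 0.799009
d₂ = d₁ − σ√T = 0.799009 − 0.955796 = -0.156787
e^{−rT} = e^{−0.0554·2.9079} = 0.851209
N(d₁) = 0.787857,  N(d₂) = 0.437706
Call price V = S·N(d₁) − K·e^{−rT}·N(d₂) = 151.607395 − 61.967410 = 89.639984
φ(d₁) = (1/√(2π))·e^{−d₁²/2} = 0.289921
Θ = −S·φ(d₁)·σ/(2√T) − r·K·e^{−rT}·N(d₂) = −9.168718 − 3.432995 = -12.601713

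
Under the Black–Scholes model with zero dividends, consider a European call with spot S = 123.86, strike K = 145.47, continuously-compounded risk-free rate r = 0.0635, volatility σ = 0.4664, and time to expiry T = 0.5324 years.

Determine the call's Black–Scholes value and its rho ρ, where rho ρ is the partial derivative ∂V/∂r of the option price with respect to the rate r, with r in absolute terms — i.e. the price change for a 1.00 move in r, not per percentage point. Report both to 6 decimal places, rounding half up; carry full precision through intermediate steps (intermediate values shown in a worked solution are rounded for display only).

price = 10.697471
ρ = 21.970644

σ√T = 0.4664·√0.5324 = 0.340312
d₁ = (ln(S/K) + (r+σ²/2)T) / (σ√T) = (ln(123.86/145.47) + (0.0635+0.4664²/2)·0.5324) / 0.340312 = (-0.160818 + 0.091714) / 0.340312 = -0.203062
d₂ = d₁ − σ√T = -0.203062 − 0.340312 = -0.543374
e^{−rT} = e^{−0.0635·0.5324} = 0.966758
N(d₁) = 0.419543,  N(d₂) = 0.293436
Call price V = S·N(d₁) − K·e^{−rT}·N(d₂) = 51.964647 − 41.267176 = 10.697471
ρ = K·T·e^{−rT}·N(d₂) = 21.970644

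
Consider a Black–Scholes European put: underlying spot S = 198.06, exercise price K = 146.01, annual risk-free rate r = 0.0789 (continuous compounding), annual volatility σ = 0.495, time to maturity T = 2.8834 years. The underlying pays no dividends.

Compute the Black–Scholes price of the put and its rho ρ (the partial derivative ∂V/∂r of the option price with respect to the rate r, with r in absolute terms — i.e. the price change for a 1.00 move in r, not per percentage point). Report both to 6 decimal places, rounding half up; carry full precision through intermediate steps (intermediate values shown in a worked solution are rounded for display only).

price = 19.415659
ρ = -139.371812

σ√T = 0.495·√2.8834 = 0.840539
d₁ = (ln(S/K) + (r+σ²/2)T) / (σ√T) = (ln(198.06/146.01) + (0.0789+0.495²/2)·2.8834) / 0.840539 = (0.304895 + 0.580753) / 0.840539 = 1.053667
d₂ = d₁ − σ√T = 1.053667 − 0.840539 = 0.213128
e^{−rT} = e^{−0.0789·2.8834} = 0.796522
N(−d₁) = 0.146018,  N(−d₂) = 0.415613
Put price V = K·e^{−rT}·N(−d₂) − S·N(−d₁) = 48.335927 − 28.920268 = 19.415659
ρ = −K·T·e^{−rT}·N(−d₂) = -139.371812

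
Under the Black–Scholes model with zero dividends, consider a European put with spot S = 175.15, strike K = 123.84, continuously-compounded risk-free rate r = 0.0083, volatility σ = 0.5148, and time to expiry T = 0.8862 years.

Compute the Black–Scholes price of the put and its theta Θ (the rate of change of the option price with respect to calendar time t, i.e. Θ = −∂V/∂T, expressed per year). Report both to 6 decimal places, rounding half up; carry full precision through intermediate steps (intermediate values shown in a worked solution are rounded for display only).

σ√T = 0.5148·√0.8862 = 0.484623
d₁ = (ln(S/K) + (r+σ²/2)T) / (σ√T) = (ln(175.15/123.84) + (0.0083+0.5148²/2)·0.8862) / 0.484623 = (0.346652 + 0.124785) / 0.484623 = 0.972792
d₂ = d₁ − σ√T = 0.972792 − 0.484623 = 0.488168
e^{−rT} = e^{−0.0083·0.8862} = 0.992672
N(−d₁) = 0.165328,  N(−d₂) = 0.312715
Put price V = K·e^{−rT}·N(−d₂) − S·N(−d₁) = 38.442852 − 28.957265 = 9.485586
φ(d₁) = (1/√(2π))·e^{−d₁²/2} = 0.248553
Θ = −S·φ(d₁)·σ/(2√T) + r·K·e^{−rT}·N(−d₂) = −11.903405 + 0.319076 = -11.584330

price = 9.485586
Θ = -11.584330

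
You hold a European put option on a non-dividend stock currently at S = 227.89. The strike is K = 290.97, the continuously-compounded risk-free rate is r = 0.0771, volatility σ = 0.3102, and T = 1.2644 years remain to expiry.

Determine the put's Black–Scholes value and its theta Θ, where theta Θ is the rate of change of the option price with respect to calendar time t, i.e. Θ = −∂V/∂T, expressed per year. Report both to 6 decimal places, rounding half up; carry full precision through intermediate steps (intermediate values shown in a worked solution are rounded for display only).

price = 55.012086
Θ = 2.573787

σ√T = 0.3102·√1.2644 = 0.348806
d₁ = (ln(S/K) + (r+σ²/2)T) / (σ√T) = (ln(227.89/290.97) + (0.0771+0.3102²/2)·1.2644) / 0.348806 = (-0.244357 + 0.158318) / 0.348806 = -0.246667
d₂ = d₁ − σ√T = -0.246667 − 0.348806 = -0.595473
e^{−rT} = e^{−0.0771·1.2644} = 0.907116
N(−d₁) = 0.597417,  N(−d₂) = 0.724236
Put price V = K·e^{−rT}·N(−d₂) − S·N(−d₁) = 191.157474 − 136.145388 = 55.012086
φ(d₁) = (1/√(2π))·e^{−d₁²/2} = 0.386988
Θ = −S·φ(d₁)·σ/(2√T) + r·K·e^{−rT}·N(−d₂) = −12.164454 + 14.738241 = 2.573787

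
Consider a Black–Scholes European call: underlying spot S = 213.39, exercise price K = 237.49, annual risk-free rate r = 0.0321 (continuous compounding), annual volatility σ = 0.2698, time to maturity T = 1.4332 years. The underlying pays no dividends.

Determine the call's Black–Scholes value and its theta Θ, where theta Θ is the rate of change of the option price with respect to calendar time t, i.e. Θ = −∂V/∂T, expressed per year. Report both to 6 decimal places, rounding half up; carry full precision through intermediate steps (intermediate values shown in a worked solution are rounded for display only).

σ√T = 0.2698·√1.4332 = 0.322995
d₁ = (ln(S/K) + (r+σ²/2)T) / (σ√T) = (ln(213.39/237.49) + (0.0321+0.2698²/2)·1.4332) / 0.322995 = (-0.107004 + 0.098168) / 0.322995 = -0.027355
d₂ = d₁ − σ√T = -0.027355 − 0.322995 = -0.350350
e^{−rT} = e^{−0.0321·1.4332} = 0.955036
N(d₁) = 0.489088,  N(d₂) = 0.363038
Call price V = S·N(d₁) − K·e^{−rT}·N(d₂) = 104.366545 − 82.341264 = 22.025281
φ(d₁) = (1/√(2π))·e^{−d₁²/2} = 0.398793
Θ = −S·φ(d₁)·σ/(2√T) − r·K·e^{−rT}·N(d₂) = −9.589152 − 2.643155 = -12.232306

price = 22.025281
Θ = -12.232306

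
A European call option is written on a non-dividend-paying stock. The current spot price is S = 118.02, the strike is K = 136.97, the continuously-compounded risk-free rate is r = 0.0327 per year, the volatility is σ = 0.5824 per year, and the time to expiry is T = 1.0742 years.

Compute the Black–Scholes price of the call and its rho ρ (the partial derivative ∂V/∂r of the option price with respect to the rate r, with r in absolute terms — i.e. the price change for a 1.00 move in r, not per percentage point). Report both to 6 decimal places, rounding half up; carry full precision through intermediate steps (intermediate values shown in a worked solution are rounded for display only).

price = 23.079683
ρ = 44.315049

σ√T = 0.5824·√1.0742 = 0.603620
d₁ = (ln(S/K) + (r+σ²/2)T) / (σ√T) = (ln(118.02/136.97) + (0.0327+0.5824²/2)·1.0742) / 0.603620 = (-0.148908 + 0.217305) / 0.603620 = 0.113312
d₂ = d₁ − σ√T = 0.113312 − 0.603620 = -0.490309
e^{−rT} = e^{−0.0327·1.0742} = 0.965483
N(d₁) = 0.545108,  N(d₂) = 0.311958
Call price V = S·N(d₁) − K·e^{−rT}·N(d₂) = 64.333685 − 41.254002 = 23.079683
ρ = K·T·e^{−rT}·N(d₂) = 44.315049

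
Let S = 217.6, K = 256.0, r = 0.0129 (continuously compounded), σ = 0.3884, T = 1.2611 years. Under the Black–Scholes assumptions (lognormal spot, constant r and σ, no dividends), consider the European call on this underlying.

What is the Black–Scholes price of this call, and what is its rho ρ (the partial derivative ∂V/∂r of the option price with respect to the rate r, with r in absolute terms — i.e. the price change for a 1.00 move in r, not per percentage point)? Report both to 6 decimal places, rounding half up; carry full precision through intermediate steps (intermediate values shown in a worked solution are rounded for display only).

price = 25.605684
ρ = 92.112476

σ√T = 0.3884·√1.2611 = 0.436168
d₁ = (ln(S/K) + (r+σ²/2)T) / (σ√T) = (ln(217.6/256.0) + (0.0129+0.3884²/2)·1.2611) / 0.436168 = (-0.162519 + 0.111390) / 0.436168 = -0.117224
d₂ = d₁ − σ√T = -0.117224 − 0.436168 = -0.553392
e^{−rT} = e^{−0.0129·1.2611} = 0.983863
N(d₁) = 0.453341,  N(d₂) = 0.289997
Call price V = S·N(d₁) − K·e^{−rT}·N(d₂) = 98.647058 − 73.041373 = 25.605684
ρ = K·T·e^{−rT}·N(d₂) = 92.112476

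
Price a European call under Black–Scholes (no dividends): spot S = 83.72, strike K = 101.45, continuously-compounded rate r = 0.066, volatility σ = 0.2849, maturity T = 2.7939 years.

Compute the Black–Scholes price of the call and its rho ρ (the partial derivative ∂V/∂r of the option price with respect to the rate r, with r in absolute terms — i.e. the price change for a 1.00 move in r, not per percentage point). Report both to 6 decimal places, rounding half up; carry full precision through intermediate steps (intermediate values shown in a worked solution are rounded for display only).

price = 15.495779
ρ = 94.201827

σ√T = 0.2849·√2.7939 = 0.476209
d₁ = (ln(S/K) + (r+σ²/2)T) / (σ√T) = (ln(83.72/101.45) + (0.066+0.2849²/2)·2.7939) / 0.476209 = (-0.192088 + 0.297785) / 0.476209 = 0.221955
d₂ = d₁ − σ√T = 0.221955 − 0.476209 = -0.254255
e^{−rT} = e^{−0.066·2.7939} = 0.831605
N(d₁) = 0.587825,  N(d₂) = 0.399649
Call price V = S·N(d₁) − K·e^{−rT}·N(d₂) = 49.212744 − 33.716965 = 15.495779
ρ = K·T·e^{−rT}·N(d₂) = 94.201827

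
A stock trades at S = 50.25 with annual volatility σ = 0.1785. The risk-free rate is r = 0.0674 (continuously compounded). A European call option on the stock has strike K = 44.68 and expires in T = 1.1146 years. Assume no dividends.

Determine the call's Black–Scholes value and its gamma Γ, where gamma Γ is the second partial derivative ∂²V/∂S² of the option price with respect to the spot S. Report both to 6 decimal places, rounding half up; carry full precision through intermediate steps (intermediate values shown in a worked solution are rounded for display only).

price = 9.488545
Γ = 0.022594

σ√T = 0.1785·√1.1146 = 0.188451
d₁ = (ln(S/K) + (r+σ²/2)T) / (σ√T) = (ln(50.25/44.68) + (0.0674+0.1785²/2)·1.1146) / 0.188451 = (0.117485 + 0.092881) / 0.188451 = 1.116289
d₂ = d₁ − σ√T = 1.116289 − 0.188451 = 0.927838
e^{−rT} = e^{−0.0674·1.1146} = 0.927628
N(d₁) = 0.867851,  N(d₂) = 0.823254
Call price V = S·N(d₁) − K·e^{−rT}·N(d₂) = 43.609502 − 34.120957 = 9.488545
φ(d₁) = (1/√(2π))·e^{−d₁²/2} = 0.213955
Γ = φ(d₁) / (S·σ·√T) = 0.022594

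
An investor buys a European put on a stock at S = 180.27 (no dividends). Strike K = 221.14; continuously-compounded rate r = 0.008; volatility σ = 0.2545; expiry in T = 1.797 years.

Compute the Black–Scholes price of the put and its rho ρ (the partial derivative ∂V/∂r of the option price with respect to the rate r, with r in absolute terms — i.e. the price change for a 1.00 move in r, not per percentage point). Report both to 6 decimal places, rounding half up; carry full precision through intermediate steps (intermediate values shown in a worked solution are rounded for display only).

σ√T = 0.2545·√1.797 = 0.341163
d₁ = (ln(S/K) + (r+σ²/2)T) / (σ√T) = (ln(180.27/221.14) + (0.008+0.2545²/2)·1.797) / 0.341163 = (-0.204340 + 0.072572) / 0.341163 = -0.386232
d₂ = d₁ − σ√T = -0.386232 − 0.341163 = -0.727395
e^{−rT} = e^{−0.008·1.797} = 0.985727
N(−d₁) = 0.650338,  N(−d₂) = 0.766508
Put price V = K·e^{−rT}·N(−d₂) − S·N(−d₁) = 167.086222 − 117.236384 = 49.849838
ρ = −K·T·e^{−rT}·N(−d₂) = -300.253940

price = 49.849838
ρ = -300.253940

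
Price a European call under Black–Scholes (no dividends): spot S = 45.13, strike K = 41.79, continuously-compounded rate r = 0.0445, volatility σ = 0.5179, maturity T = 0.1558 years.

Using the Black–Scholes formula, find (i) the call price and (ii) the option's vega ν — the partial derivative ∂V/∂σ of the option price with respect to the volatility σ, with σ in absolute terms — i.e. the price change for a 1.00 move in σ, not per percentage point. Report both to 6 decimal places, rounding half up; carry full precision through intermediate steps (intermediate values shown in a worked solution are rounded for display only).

σ√T = 0.5179·√0.1558 = 0.204423
d₁ = (ln(S/K) + (r+σ²/2)T) / (σ√T) = (ln(45.13/41.79) + (0.0445+0.5179²/2)·0.1558) / 0.204423 = (0.076890 + 0.027827) / 0.204423 = 0.512260
d₂ = d₁ − σ√T = 0.512260 − 0.204423 = 0.307837
e^{−rT} = e^{−0.0445·0.1558} = 0.993091
N(d₁) = 0.695765,  N(d₂) = 0.620897
Call price V = S·N(d₁) − K·e^{−rT}·N(d₂) = 31.399889 − 25.767999 = 5.631890
φ(d₁) = (1/√(2π))·e^{−d₁²/2} = 0.349888
ν = S·φ(d₁)·√T = 6.232719

price = 5.631890
ν = 6.232719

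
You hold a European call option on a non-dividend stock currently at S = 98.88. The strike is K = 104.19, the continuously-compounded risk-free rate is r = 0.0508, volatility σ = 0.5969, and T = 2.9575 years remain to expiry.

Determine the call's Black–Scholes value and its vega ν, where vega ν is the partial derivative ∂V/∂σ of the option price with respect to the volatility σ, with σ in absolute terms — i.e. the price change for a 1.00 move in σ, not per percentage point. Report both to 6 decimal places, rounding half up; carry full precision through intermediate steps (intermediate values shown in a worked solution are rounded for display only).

σ√T = 0.5969·√2.9575 = 1.026512
d₁ = (ln(S/K) + (r+σ²/2)T) / (σ√T) = (ln(98.88/104.19) + (0.0508+0.5969²/2)·2.9575) / 1.026512 = (-0.052309 + 0.677104) / 1.026512 = 0.608658
d₂ = d₁ − σ√T = 0.608658 − 1.026512 = -0.417853
e^{−rT} = e^{−0.0508·2.9575} = 0.860501
N(d₁) = 0.728625,  N(d₂) = 0.338027
Call price V = S·N(d₁) − K·e^{−rT}·N(d₂) = 72.046398 − 30.306013 = 41.740385
φ(d₁) = (1/√(2π))·e^{−d₁²/2} = 0.331486
ν = S·φ(d₁)·√T = 56.368363

price = 41.740385
ν = 56.368363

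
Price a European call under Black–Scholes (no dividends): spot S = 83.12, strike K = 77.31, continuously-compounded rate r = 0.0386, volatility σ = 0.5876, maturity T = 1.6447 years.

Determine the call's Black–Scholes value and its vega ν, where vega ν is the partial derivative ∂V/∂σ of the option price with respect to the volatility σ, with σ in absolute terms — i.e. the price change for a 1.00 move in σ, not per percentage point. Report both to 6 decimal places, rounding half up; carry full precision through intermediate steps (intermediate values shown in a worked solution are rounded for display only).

σ√T = 0.5876·√1.6447 = 0.753573
d₁ = (ln(S/K) + (r+σ²/2)T) / (σ√T) = (ln(83.12/77.31) + (0.0386+0.5876²/2)·1.6447) / 0.753573 = (0.072462 + 0.347421) / 0.753573 = 0.557190
d₂ = d₁ − σ√T = 0.557190 − 0.753573 = -0.196382
e^{−rT} = e^{−0.0386·1.6447} = 0.938488
N(d₁) = 0.711301,  N(d₂) = 0.422155
Call price V = S·N(d₁) − K·e^{−rT}·N(d₂) = 59.123362 − 30.629273 = 28.494089
φ(d₁) = (1/√(2π))·e^{−d₁²/2} = 0.341581
ν = S·φ(d₁)·√T = 36.411889

price = 28.494089
ν = 36.411889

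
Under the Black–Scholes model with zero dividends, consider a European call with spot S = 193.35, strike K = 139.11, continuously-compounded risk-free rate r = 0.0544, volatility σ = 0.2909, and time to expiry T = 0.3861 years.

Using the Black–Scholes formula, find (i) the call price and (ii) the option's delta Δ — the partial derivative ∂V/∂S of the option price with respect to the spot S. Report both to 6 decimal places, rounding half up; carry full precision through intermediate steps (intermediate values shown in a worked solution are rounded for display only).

price = 57.424340
Δ = 0.978721

σ√T = 0.2909·√0.3861 = 0.180756
d₁ = (ln(S/K) + (r+σ²/2)T) / (σ√T) = (ln(193.35/139.11) + (0.0544+0.2909²/2)·0.3861) / 0.180756 = (0.329237 + 0.037340) / 0.180756 = 2.028019
d₂ = d₁ − σ√T = 2.028019 − 0.180756 = 1.847262
e^{−rT} = e^{−0.0544·0.3861} = 0.979215
N(d₁) = 0.978721,  N(d₂) = 0.967645
Call price V = S·N(d₁) − K·e^{−rT}·N(d₂) = 189.235672 − 131.811332 = 57.424340
Δ = N(d₁) = 0.978721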